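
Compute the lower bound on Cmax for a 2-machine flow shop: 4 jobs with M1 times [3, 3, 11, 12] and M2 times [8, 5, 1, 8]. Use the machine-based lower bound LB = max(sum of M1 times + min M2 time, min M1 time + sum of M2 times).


LB1 = sum(M1 times) + min(M2 times) = 29 + 1 = 30
LB2 = min(M1 times) + sum(M2 times) = 3 + 22 = 25
Lower bound = max(LB1, LB2) = max(30, 25) = 30

30


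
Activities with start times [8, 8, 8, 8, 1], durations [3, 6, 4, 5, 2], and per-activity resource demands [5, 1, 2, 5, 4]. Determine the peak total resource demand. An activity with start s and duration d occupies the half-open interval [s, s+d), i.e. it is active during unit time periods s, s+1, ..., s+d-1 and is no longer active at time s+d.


Each activity i is active on [start_i, start_i + duration_i).
Compute total resource usage per time slot:
  t=0: active resources = [], total = 0
  t=1: active resources = [4], total = 4
  t=2: active resources = [4], total = 4
  t=3: active resources = [], total = 0
  t=4: active resources = [], total = 0
  t=5: active resources = [], total = 0
  t=6: active resources = [], total = 0
  t=7: active resources = [], total = 0
  t=8: active resources = [5, 1, 2, 5], total = 13
  t=9: active resources = [5, 1, 2, 5], total = 13
  t=10: active resources = [5, 1, 2, 5], total = 13
  t=11: active resources = [1, 2, 5], total = 8
  t=12: active resources = [1, 5], total = 6
  t=13: active resources = [1], total = 1
Peak resource demand = 13

13


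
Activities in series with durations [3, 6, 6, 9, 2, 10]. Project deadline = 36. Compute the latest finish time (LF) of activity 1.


LF(activity 1) = deadline - sum of successor durations
Successors: activities 2 through 6 with durations [6, 6, 9, 2, 10]
Sum of successor durations = 33
LF = 36 - 33 = 3

3


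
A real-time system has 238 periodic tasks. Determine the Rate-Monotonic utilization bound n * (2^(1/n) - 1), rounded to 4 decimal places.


Compute 2^(1/238) = 1.0029166282
Subtract 1: 1.0029166282 - 1 = 0.0029166282
Multiply by n: 238 * 0.0029166282 = 0.6941575116
Round to 4 dp: 0.6942

0.6942


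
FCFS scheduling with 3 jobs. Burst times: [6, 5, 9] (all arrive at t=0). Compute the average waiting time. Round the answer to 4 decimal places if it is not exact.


FCFS order (as given): [6, 5, 9]
Waiting times:
  Job 1: wait = 0
  Job 2: wait = 6
  Job 3: wait = 11
Sum of waiting times = 17
Average waiting time = 17/3 = 5.6667

5.6667


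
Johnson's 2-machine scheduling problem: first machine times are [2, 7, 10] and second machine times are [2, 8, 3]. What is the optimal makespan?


Apply Johnson's rule:
  Group 1 (a <= b): [(1, 2, 2), (2, 7, 8)]
  Group 2 (a > b): [(3, 10, 3)]
Optimal job order: [1, 2, 3]
Schedule:
  Job 1: M1 done at 2, M2 done at 4
  Job 2: M1 done at 9, M2 done at 17
  Job 3: M1 done at 19, M2 done at 22
Makespan = 22

22


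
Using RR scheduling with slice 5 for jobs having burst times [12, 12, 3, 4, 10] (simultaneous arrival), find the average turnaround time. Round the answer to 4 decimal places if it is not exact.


Time quantum = 5
Execution trace:
  J1 runs 5 units, time = 5
  J2 runs 5 units, time = 10
  J3 runs 3 units, time = 13
  J4 runs 4 units, time = 17
  J5 runs 5 units, time = 22
  J1 runs 5 units, time = 27
  J2 runs 5 units, time = 32
  J5 runs 5 units, time = 37
  J1 runs 2 units, time = 39
  J2 runs 2 units, time = 41
Finish times: [39, 41, 13, 17, 37]
Average turnaround = 147/5 = 29.4

29.4


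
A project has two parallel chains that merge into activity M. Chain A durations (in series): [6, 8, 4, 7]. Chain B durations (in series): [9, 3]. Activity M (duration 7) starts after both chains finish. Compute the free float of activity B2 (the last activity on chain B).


ES(B2) = sum of predecessors on chain B = 9
EF(B2) = ES + duration = 9 + 3 = 12
Successor of B2 is M. ES(M) = max(sum(A), sum(B)) = max(25, 12) = 25
Free float = ES(successor) - EF(current) = 25 - 12 = 13

13


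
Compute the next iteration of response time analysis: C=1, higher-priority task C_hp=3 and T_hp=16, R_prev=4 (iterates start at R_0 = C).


R_next = C + ceil(R_prev / T_hp) * C_hp
ceil(4 / 16) = ceil(0.25) = 1
Interference = 1 * 3 = 3
R_next = 1 + 3 = 4
R_next = R_prev, so the iteration has converged (response time = 4).

4


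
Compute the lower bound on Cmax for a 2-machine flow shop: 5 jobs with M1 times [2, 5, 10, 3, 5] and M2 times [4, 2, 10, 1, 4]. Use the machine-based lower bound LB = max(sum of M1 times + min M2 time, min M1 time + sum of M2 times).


LB1 = sum(M1 times) + min(M2 times) = 25 + 1 = 26
LB2 = min(M1 times) + sum(M2 times) = 2 + 21 = 23
Lower bound = max(LB1, LB2) = max(26, 23) = 26

26


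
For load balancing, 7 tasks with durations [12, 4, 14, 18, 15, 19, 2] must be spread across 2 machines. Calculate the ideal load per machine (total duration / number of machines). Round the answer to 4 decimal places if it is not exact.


Total processing time = 12 + 4 + 14 + 18 + 15 + 19 + 2 = 84
Number of machines = 2
Ideal balanced load = 84 / 2 = 42.0

42.0


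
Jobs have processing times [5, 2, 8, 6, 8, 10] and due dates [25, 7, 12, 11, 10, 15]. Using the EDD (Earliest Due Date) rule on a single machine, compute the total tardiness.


Sort by due date (EDD order): [(2, 7), (8, 10), (6, 11), (8, 12), (10, 15), (5, 25)]
Compute completion times and tardiness:
  Job 1: p=2, d=7, C=2, tardiness=max(0,2-7)=0
  Job 2: p=8, d=10, C=10, tardiness=max(0,10-10)=0
  Job 3: p=6, d=11, C=16, tardiness=max(0,16-11)=5
  Job 4: p=8, d=12, C=24, tardiness=max(0,24-12)=12
  Job 5: p=10, d=15, C=34, tardiness=max(0,34-15)=19
  Job 6: p=5, d=25, C=39, tardiness=max(0,39-25)=14
Total tardiness = 50

50


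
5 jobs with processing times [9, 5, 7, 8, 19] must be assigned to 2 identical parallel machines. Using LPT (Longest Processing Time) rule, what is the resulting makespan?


Sort jobs in decreasing order (LPT): [19, 9, 8, 7, 5]
Assign each job to the least loaded machine:
  Machine 1: jobs [19, 5], load = 24
  Machine 2: jobs [9, 8, 7], load = 24
Makespan = max load = 24

24


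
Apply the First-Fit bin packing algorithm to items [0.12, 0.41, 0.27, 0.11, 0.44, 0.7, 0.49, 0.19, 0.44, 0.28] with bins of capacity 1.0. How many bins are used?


Place items sequentially using First-Fit:
  Item 0.12 -> new Bin 1
  Item 0.41 -> Bin 1 (now 0.53)
  Item 0.27 -> Bin 1 (now 0.8)
  Item 0.11 -> Bin 1 (now 0.91)
  Item 0.44 -> new Bin 2
  Item 0.7 -> new Bin 3
  Item 0.49 -> Bin 2 (now 0.93)
  Item 0.19 -> Bin 3 (now 0.89)
  Item 0.44 -> new Bin 4
  Item 0.28 -> Bin 4 (now 0.72)
Total bins used = 4

4


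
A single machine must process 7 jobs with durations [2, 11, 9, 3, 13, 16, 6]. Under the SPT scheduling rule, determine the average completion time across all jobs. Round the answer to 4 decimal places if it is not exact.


Sort jobs by processing time (SPT order): [2, 3, 6, 9, 11, 13, 16]
Compute completion times sequentially:
  Job 1: processing = 2, completes at 2
  Job 2: processing = 3, completes at 5
  Job 3: processing = 6, completes at 11
  Job 4: processing = 9, completes at 20
  Job 5: processing = 11, completes at 31
  Job 6: processing = 13, completes at 44
  Job 7: processing = 16, completes at 60
Sum of completion times = 173
Average completion time = 173/7 = 24.7143

24.7143


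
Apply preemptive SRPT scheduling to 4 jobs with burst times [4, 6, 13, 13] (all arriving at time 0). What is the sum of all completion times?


Since all jobs arrive at t=0, SRPT equals SPT ordering.
SPT order: [4, 6, 13, 13]
Completion times:
  Job 1: p=4, C=4
  Job 2: p=6, C=10
  Job 3: p=13, C=23
  Job 4: p=13, C=36
Total completion time = 4 + 10 + 23 + 36 = 73

73


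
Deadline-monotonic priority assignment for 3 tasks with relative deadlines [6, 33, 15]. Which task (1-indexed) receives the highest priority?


Sort tasks by relative deadline (ascending):
  Task 1: deadline = 6
  Task 3: deadline = 15
  Task 2: deadline = 33
Priority order (highest first): [1, 3, 2]
Highest priority task = 1

1


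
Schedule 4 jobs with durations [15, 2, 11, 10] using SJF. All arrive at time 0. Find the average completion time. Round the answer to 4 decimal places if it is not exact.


SJF order (ascending): [2, 10, 11, 15]
Completion times:
  Job 1: burst=2, C=2
  Job 2: burst=10, C=12
  Job 3: burst=11, C=23
  Job 4: burst=15, C=38
Average completion = 75/4 = 18.75

18.75


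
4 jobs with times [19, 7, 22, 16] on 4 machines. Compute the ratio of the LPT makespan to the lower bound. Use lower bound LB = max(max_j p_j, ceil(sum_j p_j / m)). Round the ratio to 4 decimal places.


LPT order: [22, 19, 16, 7]
Machine loads after assignment: [22, 19, 16, 7]
LPT makespan = 22
Lower bound = max(max_job, ceil(total/4)) = max(22, 16) = 22
Ratio = 22 / 22 = 1.0

1.0


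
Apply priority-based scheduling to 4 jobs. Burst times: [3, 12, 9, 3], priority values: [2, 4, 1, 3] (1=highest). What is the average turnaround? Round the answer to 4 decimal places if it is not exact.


Sort by priority (ascending = highest first):
Order: [(1, 9), (2, 3), (3, 3), (4, 12)]
Completion times:
  Priority 1, burst=9, C=9
  Priority 2, burst=3, C=12
  Priority 3, burst=3, C=15
  Priority 4, burst=12, C=27
Average turnaround = 63/4 = 15.75

15.75


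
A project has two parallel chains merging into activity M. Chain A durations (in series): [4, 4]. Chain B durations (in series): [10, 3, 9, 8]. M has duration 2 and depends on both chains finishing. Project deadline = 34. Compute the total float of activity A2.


Forward pass: ES(A2) = sum of predecessors on chain A = 4
EF = ES + duration = 4 + 4 = 8
Backward pass: LF(M) = deadline = 34; LS(M) = 34 - 2 = 32
LF(A2) = LS(M) - sum(successors on chain A) = 32 - 0 = 32
LS = LF - duration = 32 - 4 = 28
Total float = LS - ES = 28 - 4 = 24

24


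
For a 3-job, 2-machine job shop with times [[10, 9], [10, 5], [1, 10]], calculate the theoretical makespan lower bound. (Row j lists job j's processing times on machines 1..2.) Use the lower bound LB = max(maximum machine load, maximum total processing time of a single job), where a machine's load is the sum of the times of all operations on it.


Machine loads:
  Machine 1: 10 + 10 + 1 = 21
  Machine 2: 9 + 5 + 10 = 24
Max machine load = 24
Job totals:
  Job 1: 19
  Job 2: 15
  Job 3: 11
Max job total = 19
Lower bound = max(24, 19) = 24

24


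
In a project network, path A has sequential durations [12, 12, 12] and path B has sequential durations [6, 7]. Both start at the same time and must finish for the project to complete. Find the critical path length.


Path A total = 12 + 12 + 12 = 36
Path B total = 6 + 7 = 13
Critical path = longest path = max(36, 13) = 36

36


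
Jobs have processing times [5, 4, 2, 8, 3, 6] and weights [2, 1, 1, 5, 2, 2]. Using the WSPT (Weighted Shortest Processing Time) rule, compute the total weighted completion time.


Compute p/w ratios and sort ascending (WSPT): [(3, 2), (8, 5), (2, 1), (5, 2), (6, 2), (4, 1)]
Compute weighted completion times:
  Job (p=3,w=2): C=3, w*C=2*3=6
  Job (p=8,w=5): C=11, w*C=5*11=55
  Job (p=2,w=1): C=13, w*C=1*13=13
  Job (p=5,w=2): C=18, w*C=2*18=36
  Job (p=6,w=2): C=24, w*C=2*24=48
  Job (p=4,w=1): C=28, w*C=1*28=28
Total weighted completion time = 186

186


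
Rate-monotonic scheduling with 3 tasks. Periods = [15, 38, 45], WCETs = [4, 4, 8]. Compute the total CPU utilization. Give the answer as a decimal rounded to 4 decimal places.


Compute individual utilizations (exact fractions):
  Task 1: C/T = 4/15 (approx. 0.2667)
  Task 2: C/T = 4/38 = 2/19 (approx. 0.1053)
  Task 3: C/T = 8/45 (approx. 0.1778)
Total utilization U = 4/15 + 2/19 + 8/45 = 94/171
Rounded to 4 decimal places: U = 0.5497
RM (Liu & Layland) bound for 3 tasks = 0.779763; compare with U = 94/171 (approx. 0.549708)
U <= bound, so schedulable by RM sufficient condition.

0.5497


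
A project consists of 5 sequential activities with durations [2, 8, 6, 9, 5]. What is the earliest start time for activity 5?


Activity 5 starts after activities 1 through 4 complete.
Predecessor durations: [2, 8, 6, 9]
ES = 2 + 8 + 6 + 9 = 25

25


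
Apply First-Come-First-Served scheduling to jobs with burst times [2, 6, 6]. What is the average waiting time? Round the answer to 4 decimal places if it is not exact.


FCFS order (as given): [2, 6, 6]
Waiting times:
  Job 1: wait = 0
  Job 2: wait = 2
  Job 3: wait = 8
Sum of waiting times = 10
Average waiting time = 10/3 = 3.3333

3.3333


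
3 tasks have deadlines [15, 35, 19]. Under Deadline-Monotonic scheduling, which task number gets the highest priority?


Sort tasks by relative deadline (ascending):
  Task 1: deadline = 15
  Task 3: deadline = 19
  Task 2: deadline = 35
Priority order (highest first): [1, 3, 2]
Highest priority task = 1

1


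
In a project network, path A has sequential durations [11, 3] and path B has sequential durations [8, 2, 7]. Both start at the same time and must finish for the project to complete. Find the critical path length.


Path A total = 11 + 3 = 14
Path B total = 8 + 2 + 7 = 17
Critical path = longest path = max(14, 17) = 17

17


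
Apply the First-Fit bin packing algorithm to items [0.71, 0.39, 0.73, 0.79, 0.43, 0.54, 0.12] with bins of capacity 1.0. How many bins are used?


Place items sequentially using First-Fit:
  Item 0.71 -> new Bin 1
  Item 0.39 -> new Bin 2
  Item 0.73 -> new Bin 3
  Item 0.79 -> new Bin 4
  Item 0.43 -> Bin 2 (now 0.82)
  Item 0.54 -> new Bin 5
  Item 0.12 -> Bin 1 (now 0.83)
Total bins used = 5

5


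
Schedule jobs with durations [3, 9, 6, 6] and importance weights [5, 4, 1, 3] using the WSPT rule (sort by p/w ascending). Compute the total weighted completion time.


Compute p/w ratios and sort ascending (WSPT): [(3, 5), (6, 3), (9, 4), (6, 1)]
Compute weighted completion times:
  Job (p=3,w=5): C=3, w*C=5*3=15
  Job (p=6,w=3): C=9, w*C=3*9=27
  Job (p=9,w=4): C=18, w*C=4*18=72
  Job (p=6,w=1): C=24, w*C=1*24=24
Total weighted completion time = 138

138


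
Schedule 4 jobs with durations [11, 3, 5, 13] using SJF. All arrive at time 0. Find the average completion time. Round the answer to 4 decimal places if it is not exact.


SJF order (ascending): [3, 5, 11, 13]
Completion times:
  Job 1: burst=3, C=3
  Job 2: burst=5, C=8
  Job 3: burst=11, C=19
  Job 4: burst=13, C=32
Average completion = 62/4 = 15.5

15.5


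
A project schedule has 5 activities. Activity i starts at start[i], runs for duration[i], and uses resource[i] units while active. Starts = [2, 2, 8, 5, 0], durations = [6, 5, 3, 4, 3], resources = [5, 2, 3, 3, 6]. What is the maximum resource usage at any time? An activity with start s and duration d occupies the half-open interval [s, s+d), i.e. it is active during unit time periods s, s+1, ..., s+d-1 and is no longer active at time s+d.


Each activity i is active on [start_i, start_i + duration_i).
Compute total resource usage per time slot:
  t=0: active resources = [6], total = 6
  t=1: active resources = [6], total = 6
  t=2: active resources = [5, 2, 6], total = 13
  t=3: active resources = [5, 2], total = 7
  t=4: active resources = [5, 2], total = 7
  t=5: active resources = [5, 2, 3], total = 10
  t=6: active resources = [5, 2, 3], total = 10
  t=7: active resources = [5, 3], total = 8
  t=8: active resources = [3, 3], total = 6
  t=9: active resources = [3], total = 3
  t=10: active resources = [3], total = 3
Peak resource demand = 13

13


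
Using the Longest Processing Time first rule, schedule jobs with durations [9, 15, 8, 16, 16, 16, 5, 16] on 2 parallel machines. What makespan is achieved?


Sort jobs in decreasing order (LPT): [16, 16, 16, 16, 15, 9, 8, 5]
Assign each job to the least loaded machine:
  Machine 1: jobs [16, 16, 15, 5], load = 52
  Machine 2: jobs [16, 16, 9, 8], load = 49
Makespan = max load = 52

52


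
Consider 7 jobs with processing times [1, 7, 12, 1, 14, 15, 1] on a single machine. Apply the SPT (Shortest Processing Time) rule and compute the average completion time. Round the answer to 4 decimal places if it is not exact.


Sort jobs by processing time (SPT order): [1, 1, 1, 7, 12, 14, 15]
Compute completion times sequentially:
  Job 1: processing = 1, completes at 1
  Job 2: processing = 1, completes at 2
  Job 3: processing = 1, completes at 3
  Job 4: processing = 7, completes at 10
  Job 5: processing = 12, completes at 22
  Job 6: processing = 14, completes at 36
  Job 7: processing = 15, completes at 51
Sum of completion times = 125
Average completion time = 125/7 = 17.8571

17.8571


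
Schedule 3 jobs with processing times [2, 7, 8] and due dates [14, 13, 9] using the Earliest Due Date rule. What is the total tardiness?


Sort by due date (EDD order): [(8, 9), (7, 13), (2, 14)]
Compute completion times and tardiness:
  Job 1: p=8, d=9, C=8, tardiness=max(0,8-9)=0
  Job 2: p=7, d=13, C=15, tardiness=max(0,15-13)=2
  Job 3: p=2, d=14, C=17, tardiness=max(0,17-14)=3
Total tardiness = 5

5


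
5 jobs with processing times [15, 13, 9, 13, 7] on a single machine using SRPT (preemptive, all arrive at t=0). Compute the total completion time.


Since all jobs arrive at t=0, SRPT equals SPT ordering.
SPT order: [7, 9, 13, 13, 15]
Completion times:
  Job 1: p=7, C=7
  Job 2: p=9, C=16
  Job 3: p=13, C=29
  Job 4: p=13, C=42
  Job 5: p=15, C=57
Total completion time = 7 + 16 + 29 + 42 + 57 = 151

151


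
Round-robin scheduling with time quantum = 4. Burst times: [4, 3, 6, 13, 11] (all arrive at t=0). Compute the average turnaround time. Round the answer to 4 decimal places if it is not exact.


Time quantum = 4
Execution trace:
  J1 runs 4 units, time = 4
  J2 runs 3 units, time = 7
  J3 runs 4 units, time = 11
  J4 runs 4 units, time = 15
  J5 runs 4 units, time = 19
  J3 runs 2 units, time = 21
  J4 runs 4 units, time = 25
  J5 runs 4 units, time = 29
  J4 runs 4 units, time = 33
  J5 runs 3 units, time = 36
  J4 runs 1 units, time = 37
Finish times: [4, 7, 21, 37, 36]
Average turnaround = 105/5 = 21.0

21.0


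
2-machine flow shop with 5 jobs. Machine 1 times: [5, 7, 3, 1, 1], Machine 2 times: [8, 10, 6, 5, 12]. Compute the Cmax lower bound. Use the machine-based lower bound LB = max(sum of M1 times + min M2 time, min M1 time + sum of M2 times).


LB1 = sum(M1 times) + min(M2 times) = 17 + 5 = 22
LB2 = min(M1 times) + sum(M2 times) = 1 + 41 = 42
Lower bound = max(LB1, LB2) = max(22, 42) = 42

42


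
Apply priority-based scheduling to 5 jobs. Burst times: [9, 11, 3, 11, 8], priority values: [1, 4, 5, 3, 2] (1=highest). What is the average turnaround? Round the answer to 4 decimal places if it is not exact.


Sort by priority (ascending = highest first):
Order: [(1, 9), (2, 8), (3, 11), (4, 11), (5, 3)]
Completion times:
  Priority 1, burst=9, C=9
  Priority 2, burst=8, C=17
  Priority 3, burst=11, C=28
  Priority 4, burst=11, C=39
  Priority 5, burst=3, C=42
Average turnaround = 135/5 = 27.0

27.0


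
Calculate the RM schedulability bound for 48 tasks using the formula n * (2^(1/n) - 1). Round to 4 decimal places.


Compute 2^(1/48) = 1.0145453349
Subtract 1: 1.0145453349 - 1 = 0.0145453349
Multiply by n: 48 * 0.0145453349 = 0.6981760752
Round to 4 dp: 0.6982

0.6982


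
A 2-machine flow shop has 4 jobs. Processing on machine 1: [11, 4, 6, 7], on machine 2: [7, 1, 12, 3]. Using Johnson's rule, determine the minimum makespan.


Apply Johnson's rule:
  Group 1 (a <= b): [(3, 6, 12)]
  Group 2 (a > b): [(1, 11, 7), (4, 7, 3), (2, 4, 1)]
Optimal job order: [3, 1, 4, 2]
Schedule:
  Job 3: M1 done at 6, M2 done at 18
  Job 1: M1 done at 17, M2 done at 25
  Job 4: M1 done at 24, M2 done at 28
  Job 2: M1 done at 28, M2 done at 29
Makespan = 29

29


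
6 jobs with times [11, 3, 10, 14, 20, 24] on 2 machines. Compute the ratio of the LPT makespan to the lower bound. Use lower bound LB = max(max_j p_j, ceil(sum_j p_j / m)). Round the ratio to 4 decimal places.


LPT order: [24, 20, 14, 11, 10, 3]
Machine loads after assignment: [38, 44]
LPT makespan = 44
Lower bound = max(max_job, ceil(total/2)) = max(24, 41) = 41
Ratio = 44 / 41 = 1.0732

1.0732


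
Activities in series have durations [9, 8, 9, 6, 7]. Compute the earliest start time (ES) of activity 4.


Activity 4 starts after activities 1 through 3 complete.
Predecessor durations: [9, 8, 9]
ES = 9 + 8 + 9 = 26

26


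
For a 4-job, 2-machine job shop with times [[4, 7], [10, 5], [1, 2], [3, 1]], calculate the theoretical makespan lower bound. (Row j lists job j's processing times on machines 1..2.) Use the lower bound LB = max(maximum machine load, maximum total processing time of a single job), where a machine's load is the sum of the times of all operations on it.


Machine loads:
  Machine 1: 4 + 10 + 1 + 3 = 18
  Machine 2: 7 + 5 + 2 + 1 = 15
Max machine load = 18
Job totals:
  Job 1: 11
  Job 2: 15
  Job 3: 3
  Job 4: 4
Max job total = 15
Lower bound = max(18, 15) = 18

18


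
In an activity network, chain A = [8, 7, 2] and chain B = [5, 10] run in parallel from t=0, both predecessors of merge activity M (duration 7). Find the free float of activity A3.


ES(A3) = sum of predecessors on chain A = 15
EF(A3) = ES + duration = 15 + 2 = 17
Successor of A3 is M. ES(M) = max(sum(A), sum(B)) = max(17, 15) = 17
Free float = ES(successor) - EF(current) = 17 - 17 = 0

0


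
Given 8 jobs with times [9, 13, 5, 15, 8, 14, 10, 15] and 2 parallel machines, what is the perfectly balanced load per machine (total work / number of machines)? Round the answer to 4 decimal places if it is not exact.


Total processing time = 9 + 13 + 5 + 15 + 8 + 14 + 10 + 15 = 89
Number of machines = 2
Ideal balanced load = 89 / 2 = 44.5

44.5


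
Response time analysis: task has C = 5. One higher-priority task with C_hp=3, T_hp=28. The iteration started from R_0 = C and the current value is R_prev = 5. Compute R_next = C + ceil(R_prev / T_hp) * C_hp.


R_next = C + ceil(R_prev / T_hp) * C_hp
ceil(5 / 28) = ceil(0.1786) = 1
Interference = 1 * 3 = 3
R_next = 5 + 3 = 8

8


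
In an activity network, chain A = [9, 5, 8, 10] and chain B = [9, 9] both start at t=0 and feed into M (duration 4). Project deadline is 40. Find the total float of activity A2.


Forward pass: ES(A2) = sum of predecessors on chain A = 9
EF = ES + duration = 9 + 5 = 14
Backward pass: LF(M) = deadline = 40; LS(M) = 40 - 4 = 36
LF(A2) = LS(M) - sum(successors on chain A) = 36 - 18 = 18
LS = LF - duration = 18 - 5 = 13
Total float = LS - ES = 13 - 9 = 4

4


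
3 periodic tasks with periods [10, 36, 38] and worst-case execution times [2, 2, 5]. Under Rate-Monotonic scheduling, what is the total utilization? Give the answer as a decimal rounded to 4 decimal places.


Compute individual utilizations (exact fractions):
  Task 1: C/T = 2/10 = 1/5 (approx. 0.2)
  Task 2: C/T = 2/36 = 1/18 (approx. 0.0556)
  Task 3: C/T = 5/38 (approx. 0.1316)
Total utilization U = 1/5 + 1/18 + 5/38 = 331/855
Rounded to 4 decimal places: U = 0.3871
RM (Liu & Layland) bound for 3 tasks = 0.779763; compare with U = 331/855 (approx. 0.387135)
U <= bound, so schedulable by RM sufficient condition.

0.3871


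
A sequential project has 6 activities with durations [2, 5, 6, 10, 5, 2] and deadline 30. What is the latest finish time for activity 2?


LF(activity 2) = deadline - sum of successor durations
Successors: activities 3 through 6 with durations [6, 10, 5, 2]
Sum of successor durations = 23
LF = 30 - 23 = 7

7


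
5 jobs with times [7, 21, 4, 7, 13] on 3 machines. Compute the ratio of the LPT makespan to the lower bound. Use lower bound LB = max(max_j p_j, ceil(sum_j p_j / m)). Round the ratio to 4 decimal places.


LPT order: [21, 13, 7, 7, 4]
Machine loads after assignment: [21, 17, 14]
LPT makespan = 21
Lower bound = max(max_job, ceil(total/3)) = max(21, 18) = 21
Ratio = 21 / 21 = 1.0

1.0


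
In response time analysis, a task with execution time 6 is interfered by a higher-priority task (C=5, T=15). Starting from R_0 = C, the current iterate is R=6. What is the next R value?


R_next = C + ceil(R_prev / T_hp) * C_hp
ceil(6 / 15) = ceil(0.4) = 1
Interference = 1 * 5 = 5
R_next = 6 + 5 = 11

11


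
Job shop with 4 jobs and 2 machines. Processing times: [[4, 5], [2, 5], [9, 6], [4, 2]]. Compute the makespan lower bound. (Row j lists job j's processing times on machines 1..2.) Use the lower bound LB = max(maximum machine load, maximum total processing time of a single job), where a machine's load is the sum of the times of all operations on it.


Machine loads:
  Machine 1: 4 + 2 + 9 + 4 = 19
  Machine 2: 5 + 5 + 6 + 2 = 18
Max machine load = 19
Job totals:
  Job 1: 9
  Job 2: 7
  Job 3: 15
  Job 4: 6
Max job total = 15
Lower bound = max(19, 15) = 19

19


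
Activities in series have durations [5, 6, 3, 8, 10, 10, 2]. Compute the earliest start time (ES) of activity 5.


Activity 5 starts after activities 1 through 4 complete.
Predecessor durations: [5, 6, 3, 8]
ES = 5 + 6 + 3 + 8 = 22

22


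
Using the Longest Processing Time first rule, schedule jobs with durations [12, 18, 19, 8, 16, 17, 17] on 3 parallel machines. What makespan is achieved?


Sort jobs in decreasing order (LPT): [19, 18, 17, 17, 16, 12, 8]
Assign each job to the least loaded machine:
  Machine 1: jobs [19, 12, 8], load = 39
  Machine 2: jobs [18, 16], load = 34
  Machine 3: jobs [17, 17], load = 34
Makespan = max load = 39

39


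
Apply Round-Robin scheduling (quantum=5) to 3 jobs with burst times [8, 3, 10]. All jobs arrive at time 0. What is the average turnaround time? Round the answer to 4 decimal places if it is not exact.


Time quantum = 5
Execution trace:
  J1 runs 5 units, time = 5
  J2 runs 3 units, time = 8
  J3 runs 5 units, time = 13
  J1 runs 3 units, time = 16
  J3 runs 5 units, time = 21
Finish times: [16, 8, 21]
Average turnaround = 45/3 = 15.0

15.0


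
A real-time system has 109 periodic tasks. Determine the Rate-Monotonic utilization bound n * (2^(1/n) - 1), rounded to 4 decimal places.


Compute 2^(1/109) = 1.0063794108
Subtract 1: 1.0063794108 - 1 = 0.0063794108
Multiply by n: 109 * 0.0063794108 = 0.6953557772
Round to 4 dp: 0.6954

0.6954


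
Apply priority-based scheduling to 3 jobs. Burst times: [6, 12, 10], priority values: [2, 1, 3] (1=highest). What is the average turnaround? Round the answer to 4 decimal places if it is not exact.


Sort by priority (ascending = highest first):
Order: [(1, 12), (2, 6), (3, 10)]
Completion times:
  Priority 1, burst=12, C=12
  Priority 2, burst=6, C=18
  Priority 3, burst=10, C=28
Average turnaround = 58/3 = 19.3333

19.3333


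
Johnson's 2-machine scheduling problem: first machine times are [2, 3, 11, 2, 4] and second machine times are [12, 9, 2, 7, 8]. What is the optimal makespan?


Apply Johnson's rule:
  Group 1 (a <= b): [(1, 2, 12), (4, 2, 7), (2, 3, 9), (5, 4, 8)]
  Group 2 (a > b): [(3, 11, 2)]
Optimal job order: [1, 4, 2, 5, 3]
Schedule:
  Job 1: M1 done at 2, M2 done at 14
  Job 4: M1 done at 4, M2 done at 21
  Job 2: M1 done at 7, M2 done at 30
  Job 5: M1 done at 11, M2 done at 38
  Job 3: M1 done at 22, M2 done at 40
Makespan = 40

40


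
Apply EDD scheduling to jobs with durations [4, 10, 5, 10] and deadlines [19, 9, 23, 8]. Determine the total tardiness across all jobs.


Sort by due date (EDD order): [(10, 8), (10, 9), (4, 19), (5, 23)]
Compute completion times and tardiness:
  Job 1: p=10, d=8, C=10, tardiness=max(0,10-8)=2
  Job 2: p=10, d=9, C=20, tardiness=max(0,20-9)=11
  Job 3: p=4, d=19, C=24, tardiness=max(0,24-19)=5
  Job 4: p=5, d=23, C=29, tardiness=max(0,29-23)=6
Total tardiness = 24

24


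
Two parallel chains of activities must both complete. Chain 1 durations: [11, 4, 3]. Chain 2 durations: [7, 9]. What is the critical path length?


Path A total = 11 + 4 + 3 = 18
Path B total = 7 + 9 = 16
Critical path = longest path = max(18, 16) = 18

18


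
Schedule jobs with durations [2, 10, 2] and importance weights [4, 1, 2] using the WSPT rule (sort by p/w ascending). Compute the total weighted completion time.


Compute p/w ratios and sort ascending (WSPT): [(2, 4), (2, 2), (10, 1)]
Compute weighted completion times:
  Job (p=2,w=4): C=2, w*C=4*2=8
  Job (p=2,w=2): C=4, w*C=2*4=8
  Job (p=10,w=1): C=14, w*C=1*14=14
Total weighted completion time = 30

30


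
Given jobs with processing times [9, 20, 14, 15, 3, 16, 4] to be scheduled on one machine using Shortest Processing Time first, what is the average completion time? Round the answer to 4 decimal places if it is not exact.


Sort jobs by processing time (SPT order): [3, 4, 9, 14, 15, 16, 20]
Compute completion times sequentially:
  Job 1: processing = 3, completes at 3
  Job 2: processing = 4, completes at 7
  Job 3: processing = 9, completes at 16
  Job 4: processing = 14, completes at 30
  Job 5: processing = 15, completes at 45
  Job 6: processing = 16, completes at 61
  Job 7: processing = 20, completes at 81
Sum of completion times = 243
Average completion time = 243/7 = 34.7143

34.7143


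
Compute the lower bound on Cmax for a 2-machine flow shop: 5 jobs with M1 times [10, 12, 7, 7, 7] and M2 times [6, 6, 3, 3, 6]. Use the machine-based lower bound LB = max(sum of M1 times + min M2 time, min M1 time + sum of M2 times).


LB1 = sum(M1 times) + min(M2 times) = 43 + 3 = 46
LB2 = min(M1 times) + sum(M2 times) = 7 + 24 = 31
Lower bound = max(LB1, LB2) = max(46, 31) = 46

46


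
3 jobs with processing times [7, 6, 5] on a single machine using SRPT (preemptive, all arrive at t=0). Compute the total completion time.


Since all jobs arrive at t=0, SRPT equals SPT ordering.
SPT order: [5, 6, 7]
Completion times:
  Job 1: p=5, C=5
  Job 2: p=6, C=11
  Job 3: p=7, C=18
Total completion time = 5 + 11 + 18 = 34

34


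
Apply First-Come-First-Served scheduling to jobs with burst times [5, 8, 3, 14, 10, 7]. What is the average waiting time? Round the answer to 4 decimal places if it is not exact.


FCFS order (as given): [5, 8, 3, 14, 10, 7]
Waiting times:
  Job 1: wait = 0
  Job 2: wait = 5
  Job 3: wait = 13
  Job 4: wait = 16
  Job 5: wait = 30
  Job 6: wait = 40
Sum of waiting times = 104
Average waiting time = 104/6 = 17.3333

17.3333


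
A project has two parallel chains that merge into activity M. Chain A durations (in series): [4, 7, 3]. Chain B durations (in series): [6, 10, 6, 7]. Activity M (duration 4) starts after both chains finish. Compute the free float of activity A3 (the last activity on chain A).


ES(A3) = sum of predecessors on chain A = 11
EF(A3) = ES + duration = 11 + 3 = 14
Successor of A3 is M. ES(M) = max(sum(A), sum(B)) = max(14, 29) = 29
Free float = ES(successor) - EF(current) = 29 - 14 = 15

15


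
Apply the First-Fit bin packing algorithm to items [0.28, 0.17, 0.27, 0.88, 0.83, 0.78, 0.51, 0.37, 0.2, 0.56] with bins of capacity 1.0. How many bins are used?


Place items sequentially using First-Fit:
  Item 0.28 -> new Bin 1
  Item 0.17 -> Bin 1 (now 0.45)
  Item 0.27 -> Bin 1 (now 0.72)
  Item 0.88 -> new Bin 2
  Item 0.83 -> new Bin 3
  Item 0.78 -> new Bin 4
  Item 0.51 -> new Bin 5
  Item 0.37 -> Bin 5 (now 0.88)
  Item 0.2 -> Bin 1 (now 0.92)
  Item 0.56 -> new Bin 6
Total bins used = 6

6


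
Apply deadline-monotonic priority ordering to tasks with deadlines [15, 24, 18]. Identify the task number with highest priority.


Sort tasks by relative deadline (ascending):
  Task 1: deadline = 15
  Task 3: deadline = 18
  Task 2: deadline = 24
Priority order (highest first): [1, 3, 2]
Highest priority task = 1

1


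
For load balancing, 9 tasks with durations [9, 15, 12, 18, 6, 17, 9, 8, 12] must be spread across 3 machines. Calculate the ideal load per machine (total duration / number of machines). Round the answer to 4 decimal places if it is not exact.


Total processing time = 9 + 15 + 12 + 18 + 6 + 17 + 9 + 8 + 12 = 106
Number of machines = 3
Ideal balanced load = 106 / 3 = 35.3333

35.3333


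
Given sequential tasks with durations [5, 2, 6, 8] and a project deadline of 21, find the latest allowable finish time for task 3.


LF(activity 3) = deadline - sum of successor durations
Successors: activities 4 through 4 with durations [8]
Sum of successor durations = 8
LF = 21 - 8 = 13

13


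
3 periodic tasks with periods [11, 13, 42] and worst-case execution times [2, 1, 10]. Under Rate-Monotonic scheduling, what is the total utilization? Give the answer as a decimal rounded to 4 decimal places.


Compute individual utilizations (exact fractions):
  Task 1: C/T = 2/11 (approx. 0.1818)
  Task 2: C/T = 1/13 (approx. 0.0769)
  Task 3: C/T = 10/42 = 5/21 (approx. 0.2381)
Total utilization U = 2/11 + 1/13 + 5/21 = 1492/3003
Rounded to 4 decimal places: U = 0.4968
RM (Liu & Layland) bound for 3 tasks = 0.779763; compare with U = 1492/3003 (approx. 0.496836)
U <= bound, so schedulable by RM sufficient condition.

0.4968


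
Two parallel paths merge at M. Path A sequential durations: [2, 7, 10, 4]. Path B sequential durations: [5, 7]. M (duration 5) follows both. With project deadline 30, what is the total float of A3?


Forward pass: ES(A3) = sum of predecessors on chain A = 9
EF = ES + duration = 9 + 10 = 19
Backward pass: LF(M) = deadline = 30; LS(M) = 30 - 5 = 25
LF(A3) = LS(M) - sum(successors on chain A) = 25 - 4 = 21
LS = LF - duration = 21 - 10 = 11
Total float = LS - ES = 11 - 9 = 2

2


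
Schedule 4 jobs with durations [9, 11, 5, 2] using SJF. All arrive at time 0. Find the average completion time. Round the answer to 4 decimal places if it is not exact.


SJF order (ascending): [2, 5, 9, 11]
Completion times:
  Job 1: burst=2, C=2
  Job 2: burst=5, C=7
  Job 3: burst=9, C=16
  Job 4: burst=11, C=27
Average completion = 52/4 = 13.0

13.0


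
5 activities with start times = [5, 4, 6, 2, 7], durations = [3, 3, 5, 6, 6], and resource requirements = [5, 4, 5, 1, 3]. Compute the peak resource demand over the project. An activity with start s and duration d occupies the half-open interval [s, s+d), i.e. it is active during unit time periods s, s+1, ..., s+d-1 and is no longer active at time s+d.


Each activity i is active on [start_i, start_i + duration_i).
Compute total resource usage per time slot:
  t=0: active resources = [], total = 0
  t=1: active resources = [], total = 0
  t=2: active resources = [1], total = 1
  t=3: active resources = [1], total = 1
  t=4: active resources = [4, 1], total = 5
  t=5: active resources = [5, 4, 1], total = 10
  t=6: active resources = [5, 4, 5, 1], total = 15
  t=7: active resources = [5, 5, 1, 3], total = 14
  t=8: active resources = [5, 3], total = 8
  t=9: active resources = [5, 3], total = 8
  t=10: active resources = [5, 3], total = 8
  t=11: active resources = [3], total = 3
  t=12: active resources = [3], total = 3
Peak resource demand = 15

15


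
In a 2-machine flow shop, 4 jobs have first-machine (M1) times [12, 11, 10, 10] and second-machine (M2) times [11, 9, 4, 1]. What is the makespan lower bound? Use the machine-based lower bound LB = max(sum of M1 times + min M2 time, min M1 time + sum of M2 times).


LB1 = sum(M1 times) + min(M2 times) = 43 + 1 = 44
LB2 = min(M1 times) + sum(M2 times) = 10 + 25 = 35
Lower bound = max(LB1, LB2) = max(44, 35) = 44

44


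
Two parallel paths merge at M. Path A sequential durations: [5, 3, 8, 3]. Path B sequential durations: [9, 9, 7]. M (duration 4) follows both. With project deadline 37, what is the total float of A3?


Forward pass: ES(A3) = sum of predecessors on chain A = 8
EF = ES + duration = 8 + 8 = 16
Backward pass: LF(M) = deadline = 37; LS(M) = 37 - 4 = 33
LF(A3) = LS(M) - sum(successors on chain A) = 33 - 3 = 30
LS = LF - duration = 30 - 8 = 22
Total float = LS - ES = 22 - 8 = 14

14


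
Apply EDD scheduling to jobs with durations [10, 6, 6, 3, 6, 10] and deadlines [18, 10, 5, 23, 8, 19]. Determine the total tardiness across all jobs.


Sort by due date (EDD order): [(6, 5), (6, 8), (6, 10), (10, 18), (10, 19), (3, 23)]
Compute completion times and tardiness:
  Job 1: p=6, d=5, C=6, tardiness=max(0,6-5)=1
  Job 2: p=6, d=8, C=12, tardiness=max(0,12-8)=4
  Job 3: p=6, d=10, C=18, tardiness=max(0,18-10)=8
  Job 4: p=10, d=18, C=28, tardiness=max(0,28-18)=10
  Job 5: p=10, d=19, C=38, tardiness=max(0,38-19)=19
  Job 6: p=3, d=23, C=41, tardiness=max(0,41-23)=18
Total tardiness = 60

60


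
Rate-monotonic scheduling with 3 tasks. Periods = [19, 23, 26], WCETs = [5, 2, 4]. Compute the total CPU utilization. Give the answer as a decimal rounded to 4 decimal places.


Compute individual utilizations (exact fractions):
  Task 1: C/T = 5/19 (approx. 0.2632)
  Task 2: C/T = 2/23 (approx. 0.087)
  Task 3: C/T = 4/26 = 2/13 (approx. 0.1538)
Total utilization U = 5/19 + 2/23 + 2/13 = 2863/5681
Rounded to 4 decimal places: U = 0.5040
RM (Liu & Layland) bound for 3 tasks = 0.779763; compare with U = 2863/5681 (approx. 0.503961)
U <= bound, so schedulable by RM sufficient condition.

0.5040


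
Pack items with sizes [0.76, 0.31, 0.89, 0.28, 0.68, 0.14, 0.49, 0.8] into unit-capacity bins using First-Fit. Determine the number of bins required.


Place items sequentially using First-Fit:
  Item 0.76 -> new Bin 1
  Item 0.31 -> new Bin 2
  Item 0.89 -> new Bin 3
  Item 0.28 -> Bin 2 (now 0.59)
  Item 0.68 -> new Bin 4
  Item 0.14 -> Bin 1 (now 0.9)
  Item 0.49 -> new Bin 5
  Item 0.8 -> new Bin 6
Total bins used = 6

6


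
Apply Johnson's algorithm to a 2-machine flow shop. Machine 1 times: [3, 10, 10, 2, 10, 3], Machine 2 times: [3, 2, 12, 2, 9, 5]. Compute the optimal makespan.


Apply Johnson's rule:
  Group 1 (a <= b): [(4, 2, 2), (1, 3, 3), (6, 3, 5), (3, 10, 12)]
  Group 2 (a > b): [(5, 10, 9), (2, 10, 2)]
Optimal job order: [4, 1, 6, 3, 5, 2]
Schedule:
  Job 4: M1 done at 2, M2 done at 4
  Job 1: M1 done at 5, M2 done at 8
  Job 6: M1 done at 8, M2 done at 13
  Job 3: M1 done at 18, M2 done at 30
  Job 5: M1 done at 28, M2 done at 39
  Job 2: M1 done at 38, M2 done at 41
Makespan = 41

41


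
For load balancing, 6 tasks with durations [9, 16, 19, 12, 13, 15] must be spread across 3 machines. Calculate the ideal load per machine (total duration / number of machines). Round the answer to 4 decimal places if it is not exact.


Total processing time = 9 + 16 + 19 + 12 + 13 + 15 = 84
Number of machines = 3
Ideal balanced load = 84 / 3 = 28.0

28.0


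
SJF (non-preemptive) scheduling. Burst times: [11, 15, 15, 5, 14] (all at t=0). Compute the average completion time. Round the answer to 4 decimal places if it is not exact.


SJF order (ascending): [5, 11, 14, 15, 15]
Completion times:
  Job 1: burst=5, C=5
  Job 2: burst=11, C=16
  Job 3: burst=14, C=30
  Job 4: burst=15, C=45
  Job 5: burst=15, C=60
Average completion = 156/5 = 31.2

31.2


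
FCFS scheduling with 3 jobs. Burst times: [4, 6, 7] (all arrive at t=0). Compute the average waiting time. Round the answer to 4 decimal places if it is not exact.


FCFS order (as given): [4, 6, 7]
Waiting times:
  Job 1: wait = 0
  Job 2: wait = 4
  Job 3: wait = 10
Sum of waiting times = 14
Average waiting time = 14/3 = 4.6667

4.6667


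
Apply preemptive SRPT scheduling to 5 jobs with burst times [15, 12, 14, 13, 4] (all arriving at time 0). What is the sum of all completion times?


Since all jobs arrive at t=0, SRPT equals SPT ordering.
SPT order: [4, 12, 13, 14, 15]
Completion times:
  Job 1: p=4, C=4
  Job 2: p=12, C=16
  Job 3: p=13, C=29
  Job 4: p=14, C=43
  Job 5: p=15, C=58
Total completion time = 4 + 16 + 29 + 43 + 58 = 150

150


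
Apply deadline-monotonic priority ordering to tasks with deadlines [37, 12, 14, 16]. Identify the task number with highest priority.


Sort tasks by relative deadline (ascending):
  Task 2: deadline = 12
  Task 3: deadline = 14
  Task 4: deadline = 16
  Task 1: deadline = 37
Priority order (highest first): [2, 3, 4, 1]
Highest priority task = 2

2


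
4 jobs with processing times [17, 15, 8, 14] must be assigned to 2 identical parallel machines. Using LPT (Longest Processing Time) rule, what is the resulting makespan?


Sort jobs in decreasing order (LPT): [17, 15, 14, 8]
Assign each job to the least loaded machine:
  Machine 1: jobs [17, 8], load = 25
  Machine 2: jobs [15, 14], load = 29
Makespan = max load = 29

29
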